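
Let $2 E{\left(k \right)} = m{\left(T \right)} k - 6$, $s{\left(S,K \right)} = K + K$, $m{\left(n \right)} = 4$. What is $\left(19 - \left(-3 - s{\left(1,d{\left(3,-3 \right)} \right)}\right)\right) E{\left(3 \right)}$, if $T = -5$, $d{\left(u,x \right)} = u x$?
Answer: $12$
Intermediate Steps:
$s{\left(S,K \right)} = 2 K$
$E{\left(k \right)} = -3 + 2 k$ ($E{\left(k \right)} = \frac{4 k - 6}{2} = \frac{-6 + 4 k}{2} = -3 + 2 k$)
$\left(19 - \left(-3 - s{\left(1,d{\left(3,-3 \right)} \right)}\right)\right) E{\left(3 \right)} = \left(19 + \left(\left(2 \cdot 3 \left(-3\right) + 8\right) - 5\right)\right) \left(-3 + 2 \cdot 3\right) = \left(19 + \left(\left(2 \left(-9\right) + 8\right) - 5\right)\right) \left(-3 + 6\right) = \left(19 + \left(\left(-18 + 8\right) - 5\right)\right) 3 = \left(19 - 15\right) 3 = 4 \cdot 3 = 12$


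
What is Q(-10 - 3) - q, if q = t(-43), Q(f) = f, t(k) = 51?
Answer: -64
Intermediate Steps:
q = 51
Q(-10 - 3) - q = (-10 - 3) - 1*51 = -13 - 51 = -64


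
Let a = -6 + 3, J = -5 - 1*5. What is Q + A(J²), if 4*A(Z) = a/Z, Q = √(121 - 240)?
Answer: -3/400 + I*√119 ≈ -0.0075 + 10.909*I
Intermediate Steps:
J = -10 (J = -5 - 5 = -10)
Q = I*√119 (Q = √(-119) = I*√119 ≈ 10.909*I)
a = -3
A(Z) = -3/(4*Z) (A(Z) = (-3/Z)/4 = -3/(4*Z))
Q + A(J²) = I*√119 - 3/(4*((-10)²)) = I*√119 - ¾/100 = I*√119 - ¾*1/100 = I*√119 - 3/400 = -3/400 + I*√119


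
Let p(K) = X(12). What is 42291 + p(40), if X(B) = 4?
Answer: 42295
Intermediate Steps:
p(K) = 4
42291 + p(40) = 42291 + 4 = 42295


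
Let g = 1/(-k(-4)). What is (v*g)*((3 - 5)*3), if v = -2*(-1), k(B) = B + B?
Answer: -3/2 ≈ -1.5000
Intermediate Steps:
k(B) = 2*B
g = ⅛ (g = 1/(-2*(-4)) = 1/(-1*(-8)) = 1/8 = ⅛ ≈ 0.12500)
v = 2
(v*g)*((3 - 5)*3) = (2*(⅛))*((3 - 5)*3) = (-2*3)/4 = (¼)*(-6) = -3/2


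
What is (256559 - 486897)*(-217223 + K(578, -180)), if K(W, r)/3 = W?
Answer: 49635305282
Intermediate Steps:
K(W, r) = 3*W
(256559 - 486897)*(-217223 + K(578, -180)) = (256559 - 486897)*(-217223 + 3*578) = -230338*(-217223 + 1734) = -230338*(-215489) = 49635305282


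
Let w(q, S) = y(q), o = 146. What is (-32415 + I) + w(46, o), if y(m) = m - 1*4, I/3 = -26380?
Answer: -111513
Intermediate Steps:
I = -79140 (I = 3*(-26380) = -79140)
y(m) = -4 + m (y(m) = m - 4 = -4 + m)
w(q, S) = -4 + q
(-32415 + I) + w(46, o) = (-32415 - 79140) + (-4 + 46) = -111555 + 42 = -111513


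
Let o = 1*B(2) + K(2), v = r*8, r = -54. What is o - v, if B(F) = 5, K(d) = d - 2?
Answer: 437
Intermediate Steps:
K(d) = -2 + d
v = -432 (v = -54*8 = -432)
o = 5 (o = 1*5 + (-2 + 2) = 5 + 0 = 5)
o - v = 5 - 1*(-432) = 5 + 432 = 437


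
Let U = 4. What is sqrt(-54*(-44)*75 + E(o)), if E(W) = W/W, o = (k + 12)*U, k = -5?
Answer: sqrt(178201) ≈ 422.14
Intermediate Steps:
o = 28 (o = (-5 + 12)*4 = 7*4 = 28)
E(W) = 1
sqrt(-54*(-44)*75 + E(o)) = sqrt(-54*(-44)*75 + 1) = sqrt(2376*75 + 1) = sqrt(178200 + 1) = sqrt(178201)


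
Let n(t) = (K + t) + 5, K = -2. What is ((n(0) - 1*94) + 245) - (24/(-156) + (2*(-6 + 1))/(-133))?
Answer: 266402/1729 ≈ 154.08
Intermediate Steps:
n(t) = 3 + t (n(t) = (-2 + t) + 5 = 3 + t)
((n(0) - 1*94) + 245) - (24/(-156) + (2*(-6 + 1))/(-133)) = (((3 + 0) - 1*94) + 245) - (24/(-156) + (2*(-6 + 1))/(-133)) = ((3 - 94) + 245) - (24*(-1/156) + (2*(-5))*(-1/133)) = (-91 + 245) - (-2/13 - 10*(-1/133)) = 154 - (-2/13 + 10/133) = 154 - 1*(-136/1729) = 154 + 136/1729 = 266402/1729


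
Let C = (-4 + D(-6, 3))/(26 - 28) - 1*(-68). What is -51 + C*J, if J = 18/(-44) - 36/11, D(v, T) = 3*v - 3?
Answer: -15285/44 ≈ -347.39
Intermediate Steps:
D(v, T) = -3 + 3*v
J = -81/22 (J = 18*(-1/44) - 36*1/11 = -9/22 - 36/11 = -81/22 ≈ -3.6818)
C = 161/2 (C = (-4 + (-3 + 3*(-6)))/(26 - 28) - 1*(-68) = (-4 + (-3 - 18))/(-2) + 68 = (-4 - 21)*(-½) + 68 = -25*(-½) + 68 = 25/2 + 68 = 161/2 ≈ 80.500)
-51 + C*J = -51 + (161/2)*(-81/22) = -51 - 13041/44 = -15285/44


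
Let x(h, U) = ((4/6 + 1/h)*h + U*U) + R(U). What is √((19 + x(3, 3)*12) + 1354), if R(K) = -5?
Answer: √1457 ≈ 38.171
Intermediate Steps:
x(h, U) = -5 + U² + h*(⅔ + 1/h) (x(h, U) = ((4/6 + 1/h)*h + U*U) - 5 = ((4*(⅙) + 1/h)*h + U²) - 5 = ((⅔ + 1/h)*h + U²) - 5 = (h*(⅔ + 1/h) + U²) - 5 = (U² + h*(⅔ + 1/h)) - 5 = -5 + U² + h*(⅔ + 1/h))
√((19 + x(3, 3)*12) + 1354) = √((19 + (-4 + 3² + (⅔)*3)*12) + 1354) = √((19 + (-4 + 9 + 2)*12) + 1354) = √((19 + 7*12) + 1354) = √((19 + 84) + 1354) = √(103 + 1354) = √1457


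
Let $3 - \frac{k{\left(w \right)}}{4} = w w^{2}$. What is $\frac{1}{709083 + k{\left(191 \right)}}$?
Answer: $- \frac{1}{27162389} \approx -3.6816 \cdot 10^{-8}$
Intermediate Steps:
$k{\left(w \right)} = 12 - 4 w^{3}$ ($k{\left(w \right)} = 12 - 4 w w^{2} = 12 - 4 w^{3}$)
$\frac{1}{709083 + k{\left(191 \right)}} = \frac{1}{709083 + \left(12 - 4 \cdot 191^{3}\right)} = \frac{1}{709083 + \left(12 - 27871484\right)} = \frac{1}{709083 - 27871472} = \frac{1}{-27162389} = - \frac{1}{27162389}$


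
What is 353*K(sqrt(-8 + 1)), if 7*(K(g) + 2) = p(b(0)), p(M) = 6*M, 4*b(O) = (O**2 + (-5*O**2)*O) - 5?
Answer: -15179/14 ≈ -1084.2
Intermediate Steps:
b(O) = -5/4 - 5*O**3/4 + O**2/4 (b(O) = ((O**2 + (-5*O**2)*O) - 5)/4 = ((O**2 - 5*O**3) - 5)/4 = (-5 + O**2 - 5*O**3)/4 = -5/4 - 5*O**3/4 + O**2/4)
K(g) = -43/14 (K(g) = -2 + (6*(-5/4 - 5/4*0**3 + (1/4)*0**2))/7 = -2 + (6*(-5/4 - 5/4*0 + (1/4)*0))/7 = -2 + (6*(-5/4 + 0 + 0))/7 = -2 + (6*(-5/4))/7 = -2 + (1/7)*(-15/2) = -2 - 15/14 = -43/14)
353*K(sqrt(-8 + 1)) = 353*(-43/14) = -15179/14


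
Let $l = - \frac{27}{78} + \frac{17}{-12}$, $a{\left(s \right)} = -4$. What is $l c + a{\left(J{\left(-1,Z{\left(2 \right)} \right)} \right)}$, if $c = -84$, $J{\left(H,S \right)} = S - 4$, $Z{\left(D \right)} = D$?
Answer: $\frac{1873}{13} \approx 144.08$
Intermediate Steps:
$J{\left(H,S \right)} = -4 + S$ ($J{\left(H,S \right)} = S - 4 = -4 + S$)
$l = - \frac{275}{156}$ ($l = \left(-27\right) \frac{1}{78} + 17 \left(- \frac{1}{12}\right) = - \frac{9}{26} - \frac{17}{12} = - \frac{275}{156} \approx -1.7628$)
$l c + a{\left(J{\left(-1,Z{\left(2 \right)} \right)} \right)} = \left(- \frac{275}{156}\right) \left(-84\right) - 4 = \frac{1925}{13} - 4 = \frac{1873}{13}$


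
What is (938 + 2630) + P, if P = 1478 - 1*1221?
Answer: 3825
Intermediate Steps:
P = 257 (P = 1478 - 1221 = 257)
(938 + 2630) + P = (938 + 2630) + 257 = 3568 + 257 = 3825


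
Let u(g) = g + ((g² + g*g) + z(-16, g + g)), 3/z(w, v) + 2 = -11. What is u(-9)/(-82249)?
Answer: -1986/1069237 ≈ -0.0018574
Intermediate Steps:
z(w, v) = -3/13 (z(w, v) = 3/(-2 - 11) = 3/(-13) = 3*(-1/13) = -3/13)
u(g) = -3/13 + g + 2*g² (u(g) = g + ((g² + g*g) - 3/13) = g + ((g² + g²) - 3/13) = g + (2*g² - 3/13) = g + (-3/13 + 2*g²) = -3/13 + g + 2*g²)
u(-9)/(-82249) = (-3/13 - 9 + 2*(-9)²)/(-82249) = (-3/13 - 9 + 2*81)*(-1/82249) = (-3/13 - 9 + 162)*(-1/82249) = (1986/13)*(-1/82249) = -1986/1069237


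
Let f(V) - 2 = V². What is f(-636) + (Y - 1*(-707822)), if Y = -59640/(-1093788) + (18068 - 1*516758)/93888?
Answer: 528831339867355/475433184 ≈ 1.1123e+6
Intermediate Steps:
f(V) = 2 + V²
Y = -2499359525/475433184 (Y = -59640*(-1/1093788) + (18068 - 516758)*(1/93888) = 4970/91149 - 498690*1/93888 = 4970/91149 - 27705/5216 = -2499359525/475433184 ≈ -5.2570)
f(-636) + (Y - 1*(-707822)) = (2 + (-636)²) + (-2499359525/475433184 - 1*(-707822)) = (2 + 404496) + (-2499359525/475433184 + 707822) = 404498 + 336519567805723/475433184 = 528831339867355/475433184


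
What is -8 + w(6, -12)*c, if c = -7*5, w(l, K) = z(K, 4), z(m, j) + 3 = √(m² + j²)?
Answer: 97 - 140*√10 ≈ -345.72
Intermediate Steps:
z(m, j) = -3 + √(j² + m²) (z(m, j) = -3 + √(m² + j²) = -3 + √(j² + m²))
w(l, K) = -3 + √(16 + K²) (w(l, K) = -3 + √(4² + K²) = -3 + √(16 + K²))
c = -35
-8 + w(6, -12)*c = -8 + (-3 + √(16 + (-12)²))*(-35) = -8 + (-3 + √(16 + 144))*(-35) = -8 + (-3 + √160)*(-35) = -8 + (-3 + 4*√10)*(-35) = -8 + (105 - 140*√10) = 97 - 140*√10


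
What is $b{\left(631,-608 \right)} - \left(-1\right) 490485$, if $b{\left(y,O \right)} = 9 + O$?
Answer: $489886$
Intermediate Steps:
$b{\left(631,-608 \right)} - \left(-1\right) 490485 = \left(9 - 608\right) - \left(-1\right) 490485 = -599 - -490485 = -599 + 490485 = 489886$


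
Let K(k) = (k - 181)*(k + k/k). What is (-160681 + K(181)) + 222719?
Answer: 62038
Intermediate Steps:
K(k) = (1 + k)*(-181 + k) (K(k) = (-181 + k)*(k + 1) = (-181 + k)*(1 + k) = (1 + k)*(-181 + k))
(-160681 + K(181)) + 222719 = (-160681 + (-181 + 181² - 180*181)) + 222719 = (-160681 + (-181 + 32761 - 32580)) + 222719 = (-160681 + 0) + 222719 = -160681 + 222719 = 62038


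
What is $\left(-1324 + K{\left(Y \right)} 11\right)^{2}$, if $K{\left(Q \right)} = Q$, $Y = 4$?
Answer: $1638400$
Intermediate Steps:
$\left(-1324 + K{\left(Y \right)} 11\right)^{2} = \left(-1324 + 4 \cdot 11\right)^{2} = \left(-1324 + 44\right)^{2} = \left(-1280\right)^{2} = 1638400$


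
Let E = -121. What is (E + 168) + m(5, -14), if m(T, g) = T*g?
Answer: -23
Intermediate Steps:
(E + 168) + m(5, -14) = (-121 + 168) + 5*(-14) = 47 - 70 = -23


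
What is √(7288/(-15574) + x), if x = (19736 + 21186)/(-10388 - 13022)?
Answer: I*√18410095405402545/91146835 ≈ 1.4886*I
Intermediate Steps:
x = -20461/11705 (x = 40922/(-23410) = 40922*(-1/23410) = -20461/11705 ≈ -1.7481)
√(7288/(-15574) + x) = √(7288/(-15574) - 20461/11705) = √(7288*(-1/15574) - 20461/11705) = √(-3644/7787 - 20461/11705) = √(-201982827/91146835) = I*√18410095405402545/91146835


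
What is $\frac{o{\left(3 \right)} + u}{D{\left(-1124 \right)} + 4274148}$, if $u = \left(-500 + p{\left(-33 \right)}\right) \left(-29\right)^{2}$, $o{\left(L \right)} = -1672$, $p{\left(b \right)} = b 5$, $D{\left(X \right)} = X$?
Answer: $- \frac{29523}{224896} \approx -0.13127$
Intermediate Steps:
$p{\left(b \right)} = 5 b$
$u = -559265$ ($u = \left(-500 + 5 \left(-33\right)\right) \left(-29\right)^{2} = \left(-500 - 165\right) 841 = \left(-665\right) 841 = -559265$)
$\frac{o{\left(3 \right)} + u}{D{\left(-1124 \right)} + 4274148} = \frac{-1672 - 559265}{-1124 + 4274148} = - \frac{560937}{4273024} = \left(-560937\right) \frac{1}{4273024} = - \frac{29523}{224896}$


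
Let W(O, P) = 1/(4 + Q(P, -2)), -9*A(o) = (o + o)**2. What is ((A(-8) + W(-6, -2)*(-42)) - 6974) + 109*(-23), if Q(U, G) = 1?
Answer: -428303/45 ≈ -9517.8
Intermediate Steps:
A(o) = -4*o**2/9 (A(o) = -(o + o)**2/9 = -4*o**2/9)
W(O, P) = 1/5 (W(O, P) = 1/(4 + 1) = 1/5)
((A(-8) + W(-6, -2)*(-42)) - 6974) + 109*(-23) = ((-4/9*(-8)**2 + (1/5)*(-42)) - 6974) + 109*(-23) = ((-4/9*64 - 42/5) - 6974) - 2507 = ((-256/9 - 42/5) - 6974) - 2507 = (-1658/45 - 6974) - 2507 = -315488/45 - 2507 = -428303/45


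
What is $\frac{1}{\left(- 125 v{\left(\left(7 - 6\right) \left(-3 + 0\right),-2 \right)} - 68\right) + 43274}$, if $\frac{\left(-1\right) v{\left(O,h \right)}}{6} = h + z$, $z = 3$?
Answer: $\frac{1}{43956} \approx 2.275 \cdot 10^{-5}$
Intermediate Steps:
$v{\left(O,h \right)} = -18 - 6 h$ ($v{\left(O,h \right)} = - 6 \left(h + 3\right) = - 6 \left(3 + h\right) = -18 - 6 h$)
$\frac{1}{\left(- 125 v{\left(\left(7 - 6\right) \left(-3 + 0\right),-2 \right)} - 68\right) + 43274} = \frac{1}{\left(- 125 \left(-18 - -12\right) - 68\right) + 43274} = \frac{1}{\left(- 125 \left(-18 + 12\right) - 68\right) + 43274} = \frac{1}{\left(\left(-125\right) \left(-6\right) - 68\right) + 43274} = \frac{1}{\left(750 - 68\right) + 43274} = \frac{1}{682 + 43274} = \frac{1}{43956}$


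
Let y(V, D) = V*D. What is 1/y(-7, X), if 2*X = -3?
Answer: 2/21 ≈ 0.095238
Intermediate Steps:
X = -3/2 (X = (½)*(-3) = -3/2 ≈ -1.5000)
y(V, D) = D*V
1/y(-7, X) = 1/(-3/2*(-7)) = 1/(21/2) = 2/21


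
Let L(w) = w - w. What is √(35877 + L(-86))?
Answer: √35877 ≈ 189.41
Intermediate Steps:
L(w) = 0
√(35877 + L(-86)) = √(35877 + 0) = √35877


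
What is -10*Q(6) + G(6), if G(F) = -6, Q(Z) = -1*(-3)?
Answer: -36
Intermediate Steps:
Q(Z) = 3
-10*Q(6) + G(6) = -10*3 - 6 = -30 - 6 = -36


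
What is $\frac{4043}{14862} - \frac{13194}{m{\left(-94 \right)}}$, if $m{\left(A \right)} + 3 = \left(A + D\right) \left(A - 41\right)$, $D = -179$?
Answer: $- \frac{1962358}{22820601} \approx -0.085991$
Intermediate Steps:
$m{\left(A \right)} = -3 + \left(-179 + A\right) \left(-41 + A\right)$ ($m{\left(A \right)} = -3 + \left(A - 179\right) \left(A - 41\right) = -3 + \left(-179 + A\right) \left(-41 + A\right)$)
$\frac{4043}{14862} - \frac{13194}{m{\left(-94 \right)}} = \frac{4043}{14862} - \frac{13194}{7336 + \left(-94\right)^{2} - -20680} = 4043 \cdot \frac{1}{14862} - \frac{13194}{7336 + 8836 + 20680} = \frac{4043}{14862} - \frac{13194}{36852} = \frac{4043}{14862} - \frac{2199}{6142} = - \frac{1962358}{22820601}$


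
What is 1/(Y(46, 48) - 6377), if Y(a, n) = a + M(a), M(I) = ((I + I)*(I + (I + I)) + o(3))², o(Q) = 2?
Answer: 1/161232873 ≈ 6.2022e-9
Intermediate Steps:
M(I) = (2 + 6*I²)² (M(I) = ((I + I)*(I + (I + I)) + 2)² = ((2*I)*(I + 2*I) + 2)² = ((2*I)*(3*I) + 2)² = (6*I² + 2)² = (2 + 6*I²)²)
Y(a, n) = a + 4*(1 + 3*a²)²
1/(Y(46, 48) - 6377) = 1/((46 + 4*(1 + 3*46²)²) - 6377) = 1/((46 + 4*(1 + 3*2116)²) - 6377) = 1/((46 + 4*(1 + 6348)²) - 6377) = 1/((46 + 4*6349²) - 6377) = 1/((46 + 4*40309801) - 6377) = 1/((46 + 161239204) - 6377) = 1/(161239250 - 6377) = 1/161232873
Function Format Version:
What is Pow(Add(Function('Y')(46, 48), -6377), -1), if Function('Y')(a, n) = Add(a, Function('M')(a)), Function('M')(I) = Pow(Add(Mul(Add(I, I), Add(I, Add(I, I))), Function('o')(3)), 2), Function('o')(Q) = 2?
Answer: Rational(1, 161232873) ≈ 6.2022e-9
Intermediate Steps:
Function('M')(I) = Pow(Add(2, Mul(6, Pow(I, 2))), 2) (Function('M')(I) = Pow(Add(Mul(Add(I, I), Add(I, Add(I, I))), 2), 2) = Pow(Add(Mul(Mul(2, I), Add(I, Mul(2, I))), 2), 2) = Pow(Add(Mul(Mul(2, I), Mul(3, I)), 2), 2) = Pow(Add(Mul(6, Pow(I, 2)), 2), 2) = Pow(Add(2, Mul(6, Pow(I, 2))), 2))
Function('Y')(a, n) = Add(a, Mul(4, Pow(Add(1, Mul(3, Pow(a, 2))), 2)))
Pow(Add(Function('Y')(46, 48), -6377), -1) = Pow(Add(Add(46, Mul(4, Pow(Add(1, Mul(3, Pow(46, 2))), 2))), -6377), -1) = Pow(Add(Add(46, Mul(4, Pow(Add(1, Mul(3, 2116)), 2))), -6377), -1) = Pow(Add(Add(46, Mul(4, Pow(Add(1, 6348), 2))), -6377), -1) = Pow(Add(Add(46, Mul(4, Pow(6349, 2))), -6377), -1) = Pow(Add(Add(46, Mul(4, 40309801)), -6377), -1) = Pow(Add(Add(46, 161239204), -6377), -1) = Pow(Add(161239250, -6377), -1) = Pow(161232873, -1) = Rational(1, 161232873)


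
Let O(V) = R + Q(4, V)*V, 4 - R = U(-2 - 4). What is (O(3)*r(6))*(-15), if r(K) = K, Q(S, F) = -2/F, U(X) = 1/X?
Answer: -195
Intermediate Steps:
R = 25/6 (R = 4 - 1/(-2 - 4) = 4 - 1/(-6) = 4 - 1*(-1/6) = 4 + 1/6 = 25/6 ≈ 4.1667)
O(V) = 13/6 (O(V) = 25/6 + (-2/V)*V = 25/6 - 2 = 13/6)
(O(3)*r(6))*(-15) = ((13/6)*6)*(-15) = 13*(-15) = -195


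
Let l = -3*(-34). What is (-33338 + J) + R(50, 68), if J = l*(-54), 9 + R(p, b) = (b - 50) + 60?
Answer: -38777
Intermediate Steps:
R(p, b) = 1 + b (R(p, b) = -9 + ((b - 50) + 60) = -9 + ((-50 + b) + 60) = -9 + (10 + b) = 1 + b)
l = 102
J = -5508 (J = 102*(-54) = -5508)
(-33338 + J) + R(50, 68) = (-33338 - 5508) + (1 + 68) = -38846 + 69 = -38777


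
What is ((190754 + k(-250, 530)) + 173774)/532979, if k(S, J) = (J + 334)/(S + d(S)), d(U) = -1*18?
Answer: 24423160/35709593 ≈ 0.68394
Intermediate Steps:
d(U) = -18
k(S, J) = (334 + J)/(-18 + S) (k(S, J) = (J + 334)/(S - 18) = (334 + J)/(-18 + S))
((190754 + k(-250, 530)) + 173774)/532979 = ((190754 + (334 + 530)/(-18 - 250)) + 173774)/532979 = ((190754 + 864/(-268)) + 173774)*(1/532979) = ((190754 - 1/268*864) + 173774)*(1/532979) = ((190754 - 216/67) + 173774)*(1/532979) = (12780302/67 + 173774)*(1/532979) = (24423160/67)*(1/532979) = 24423160/35709593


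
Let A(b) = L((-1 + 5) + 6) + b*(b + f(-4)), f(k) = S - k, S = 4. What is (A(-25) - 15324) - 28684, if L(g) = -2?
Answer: -43585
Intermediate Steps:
f(k) = 4 - k
A(b) = -2 + b*(8 + b) (A(b) = -2 + b*(b + (4 - 1*(-4))) = -2 + b*(b + (4 + 4)) = -2 + b*(b + 8) = -2 + b*(8 + b))
(A(-25) - 15324) - 28684 = ((-2 + (-25)**2 + 8*(-25)) - 15324) - 28684 = ((-2 + 625 - 200) - 15324) - 28684 = (423 - 15324) - 28684 = -14901 - 28684 = -43585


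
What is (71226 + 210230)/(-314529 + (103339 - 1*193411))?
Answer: -281456/404601 ≈ -0.69564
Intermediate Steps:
(71226 + 210230)/(-314529 + (103339 - 1*193411)) = 281456/(-314529 + (103339 - 193411)) = 281456/(-314529 - 90072) = 281456/(-404601) = 281456*(-1/404601) = -281456/404601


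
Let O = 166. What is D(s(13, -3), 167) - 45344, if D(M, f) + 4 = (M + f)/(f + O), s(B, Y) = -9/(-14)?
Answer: -211410029/4662 ≈ -45348.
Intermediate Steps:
s(B, Y) = 9/14 (s(B, Y) = -9*(-1/14) = 9/14)
D(M, f) = -4 + (M + f)/(166 + f) (D(M, f) = -4 + (M + f)/(f + 166) = -4 + (M + f)/(166 + f))
D(s(13, -3), 167) - 45344 = (-664 + 9/14 - 3*167)/(166 + 167) - 45344 = (-664 + 9/14 - 501)/333 - 45344 = (1/333)*(-16301/14) - 45344 = -16301/4662 - 45344 = -211410029/4662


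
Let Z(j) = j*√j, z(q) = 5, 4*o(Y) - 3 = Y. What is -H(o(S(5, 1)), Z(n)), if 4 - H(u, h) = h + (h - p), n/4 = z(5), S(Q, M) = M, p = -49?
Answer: 45 + 80*√5 ≈ 223.89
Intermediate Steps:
o(Y) = ¾ + Y/4
n = 20 (n = 4*5 = 20)
Z(j) = j^(3/2)
H(u, h) = -45 - 2*h (H(u, h) = 4 - (h + (h - 1*(-49))) = 4 - (h + (h + 49)) = 4 - (h + (49 + h)) = 4 - (49 + 2*h) = 4 + (-49 - 2*h) = -45 - 2*h)
-H(o(S(5, 1)), Z(n)) = -(-45 - 80*√5) = 45 + 80*√5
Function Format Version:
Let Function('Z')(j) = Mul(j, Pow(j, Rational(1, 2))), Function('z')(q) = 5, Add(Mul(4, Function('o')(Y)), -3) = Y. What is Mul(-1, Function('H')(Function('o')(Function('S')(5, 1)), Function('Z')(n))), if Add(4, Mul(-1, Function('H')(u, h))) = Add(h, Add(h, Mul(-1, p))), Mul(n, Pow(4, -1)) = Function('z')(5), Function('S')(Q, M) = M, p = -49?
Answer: Add(45, Mul(80, Pow(5, Rational(1, 2)))) ≈ 223.89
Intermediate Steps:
Function('o')(Y) = Add(Rational(3, 4), Mul(Rational(1, 4), Y))
n = 20 (n = Mul(4, 5) = 20)
Function('Z')(j) = Pow(j, Rational(3, 2))
Function('H')(u, h) = Add(-45, Mul(-2, h)) (Function('H')(u, h) = Add(4, Mul(-1, Add(h, Add(h, Mul(-1, -49))))) = Add(4, Mul(-1, Add(h, Add(h, 49)))) = Add(4, Mul(-1, Add(h, Add(49, h)))) = Add(4, Mul(-1, Add(49, Mul(2, h)))) = Add(4, Add(-49, Mul(-2, h))) = Add(-45, Mul(-2, h)))
Mul(-1, Function('H')(Function('o')(Function('S')(5, 1)), Function('Z')(n))) = Mul(-1, Add(-45, Mul(-2, Pow(20, Rational(3, 2))))) = Mul(-1, Add(-45, Mul(-2, Mul(40, Pow(5, Rational(1, 2)))))) = Mul(-1, Add(-45, Mul(-80, Pow(5, Rational(1, 2))))) = Add(45, Mul(80, Pow(5, Rational(1, 2))))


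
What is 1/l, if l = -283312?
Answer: -1/283312 ≈ -3.5297e-6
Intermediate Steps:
1/l = 1/(-283312) = -1/283312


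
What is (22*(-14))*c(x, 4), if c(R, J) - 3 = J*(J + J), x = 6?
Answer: -10780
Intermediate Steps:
c(R, J) = 3 + 2*J**2 (c(R, J) = 3 + J*(J + J) = 3 + J*(2*J) = 3 + 2*J**2)
(22*(-14))*c(x, 4) = (22*(-14))*(3 + 2*4**2) = -308*(3 + 2*16) = -308*(3 + 32) = -308*35 = -10780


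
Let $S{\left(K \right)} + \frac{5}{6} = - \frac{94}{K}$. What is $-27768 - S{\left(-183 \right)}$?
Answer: $- \frac{3387657}{122} \approx -27768.0$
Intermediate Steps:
$S{\left(K \right)} = - \frac{5}{6} - \frac{94}{K}$
$-27768 - S{\left(-183 \right)} = -27768 - \left(- \frac{5}{6} - \frac{94}{-183}\right) = -27768 - \left(- \frac{5}{6} - - \frac{94}{183}\right) = -27768 - \left(- \frac{5}{6} + \frac{94}{183}\right) = -27768 - - \frac{39}{122} = -27768 + \frac{39}{122} = - \frac{3387657}{122}$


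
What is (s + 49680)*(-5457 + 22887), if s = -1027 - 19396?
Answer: 509949510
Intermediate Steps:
s = -20423
(s + 49680)*(-5457 + 22887) = (-20423 + 49680)*(-5457 + 22887) = 29257*17430 = 509949510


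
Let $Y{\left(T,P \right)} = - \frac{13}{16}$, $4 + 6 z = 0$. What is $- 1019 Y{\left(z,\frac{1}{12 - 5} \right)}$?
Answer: $\frac{13247}{16} \approx 827.94$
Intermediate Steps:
$z = - \frac{2}{3}$ ($z = - \frac{2}{3} + \frac{1}{6} \cdot 0 = - \frac{2}{3} + 0 = - \frac{2}{3} \approx -0.66667$)
$Y{\left(T,P \right)} = - \frac{13}{16}$ ($Y{\left(T,P \right)} = \left(-13\right) \frac{1}{16} = - \frac{13}{16}$)
$- 1019 Y{\left(z,\frac{1}{12 - 5} \right)} = \left(-1019\right) \left(- \frac{13}{16}\right) = \frac{13247}{16}$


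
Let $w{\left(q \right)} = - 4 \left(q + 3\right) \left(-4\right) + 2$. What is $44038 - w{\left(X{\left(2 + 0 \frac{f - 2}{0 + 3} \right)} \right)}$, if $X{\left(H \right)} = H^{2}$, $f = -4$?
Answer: $43924$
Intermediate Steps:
$w{\left(q \right)} = 50 + 16 q$ ($w{\left(q \right)} = - 4 \left(3 + q\right) \left(-4\right) + 2 = \left(-12 - 4 q\right) \left(-4\right) + 2 = \left(48 + 16 q\right) + 2 = 50 + 16 q$)
$44038 - w{\left(X{\left(2 + 0 \frac{f - 2}{0 + 3} \right)} \right)} = 44038 - \left(50 + 16 \left(2 + 0 \frac{-4 - 2}{0 + 3}\right)^{2}\right) = 44038 - \left(50 + 16 \left(2 + 0 \left(- \frac{6}{3}\right)\right)^{2}\right) = 44038 - \left(50 + 16 \left(2 + 0 \left(\left(-6\right) \frac{1}{3}\right)\right)^{2}\right) = 44038 - \left(50 + 16 \left(2 + 0 \left(-2\right)\right)^{2}\right) = 44038 - \left(50 + 16 \left(2 + 0\right)^{2}\right) = 44038 - \left(50 + 16 \cdot 2^{2}\right) = 44038 - \left(50 + 16 \cdot 4\right) = 44038 - \left(50 + 64\right) = 44038 - 114 = 43924$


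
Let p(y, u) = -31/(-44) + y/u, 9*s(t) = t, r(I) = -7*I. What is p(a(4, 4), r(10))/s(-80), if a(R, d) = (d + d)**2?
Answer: 2907/123200 ≈ 0.023596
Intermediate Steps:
s(t) = t/9
a(R, d) = 4*d**2 (a(R, d) = (2*d)**2 = 4*d**2)
p(y, u) = 31/44 + y/u (p(y, u) = -31*(-1/44) + y/u = 31/44 + y/u)
p(a(4, 4), r(10))/s(-80) = (31/44 + (4*4**2)/((-7*10)))/(((1/9)*(-80))) = (31/44 + (4*16)/(-70))/(-80/9) = (31/44 + 64*(-1/70))*(-9/80) = (31/44 - 32/35)*(-9/80) = -323/1540*(-9/80) = 2907/123200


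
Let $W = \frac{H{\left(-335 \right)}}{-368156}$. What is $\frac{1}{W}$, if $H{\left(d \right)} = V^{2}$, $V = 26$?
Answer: $- \frac{92039}{169} \approx -544.61$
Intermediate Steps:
$H{\left(d \right)} = 676$ ($H{\left(d \right)} = 26^{2} = 676$)
$W = - \frac{169}{92039}$ ($W = \frac{676}{-368156} = 676 \left(- \frac{1}{368156}\right) = - \frac{169}{92039} \approx -0.0018362$)
$\frac{1}{W} = \frac{1}{- \frac{169}{92039}} = - \frac{92039}{169}$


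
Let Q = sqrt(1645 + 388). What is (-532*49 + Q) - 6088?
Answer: -32156 + sqrt(2033) ≈ -32111.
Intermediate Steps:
Q = sqrt(2033) ≈ 45.089
(-532*49 + Q) - 6088 = (-532*49 + sqrt(2033)) - 6088 = (-26068 + sqrt(2033)) - 6088 = -32156 + sqrt(2033)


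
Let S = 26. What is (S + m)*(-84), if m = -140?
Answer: 9576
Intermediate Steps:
(S + m)*(-84) = (26 - 140)*(-84) = -114*(-84) = 9576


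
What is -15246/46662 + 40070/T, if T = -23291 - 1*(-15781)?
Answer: -429490/75851 ≈ -5.6623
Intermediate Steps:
T = -7510 (T = -23291 + 15781 = -7510)
-15246/46662 + 40070/T = -15246/46662 + 40070/(-7510) = -15246*1/46662 + 40070*(-1/7510) = -33/101 - 4007/751 = -429490/75851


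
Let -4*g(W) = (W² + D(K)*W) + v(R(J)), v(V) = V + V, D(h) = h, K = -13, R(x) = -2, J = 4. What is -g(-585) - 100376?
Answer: -25839/2 ≈ -12920.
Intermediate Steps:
v(V) = 2*V
g(W) = 1 - W²/4 + 13*W/4 (g(W) = -((W² - 13*W) + 2*(-2))/4 = -((W² - 13*W) - 4)/4 = -(-4 + W² - 13*W)/4 = 1 - W²/4 + 13*W/4)
-g(-585) - 100376 = -(1 - ¼*(-585)² + (13/4)*(-585)) - 100376 = -(1 - ¼*342225 - 7605/4) - 100376 = -(1 - 342225/4 - 7605/4) - 100376 = -1*(-174913/2) - 100376 = 174913/2 - 100376 = -25839/2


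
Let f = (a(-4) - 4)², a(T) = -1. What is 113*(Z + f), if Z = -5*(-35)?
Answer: 22600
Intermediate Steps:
Z = 175
f = 25 (f = (-1 - 4)² = (-5)² = 25)
113*(Z + f) = 113*(175 + 25) = 113*200 = 22600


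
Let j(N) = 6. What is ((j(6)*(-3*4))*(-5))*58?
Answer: 20880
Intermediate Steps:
((j(6)*(-3*4))*(-5))*58 = ((6*(-3*4))*(-5))*58 = ((6*(-12))*(-5))*58 = -72*(-5)*58 = 360*58 = 20880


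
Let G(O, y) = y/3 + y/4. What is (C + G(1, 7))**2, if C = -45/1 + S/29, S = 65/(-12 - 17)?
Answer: 171156791521/101848464 ≈ 1680.5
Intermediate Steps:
S = -65/29 (S = 65/(-29) = 65*(-1/29) = -65/29 ≈ -2.2414)
C = -37910/841 (C = -45/1 - 65/29/29 = -45*1 - 65/29*1/29 = -45 - 65/841 = -37910/841 ≈ -45.077)
G(O, y) = 7*y/12 (G(O, y) = y*(1/3) + y*(1/4) = y/3 + y/4 = 7*y/12)
(C + G(1, 7))**2 = (-37910/841 + (7/12)*7)**2 = (-37910/841 + 49/12)**2 = (-413711/10092)**2 = 171156791521/101848464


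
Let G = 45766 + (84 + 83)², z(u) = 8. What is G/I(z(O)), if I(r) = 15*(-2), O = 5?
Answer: -14731/6 ≈ -2455.2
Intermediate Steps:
G = 73655 (G = 45766 + 167² = 45766 + 27889 = 73655)
I(r) = -30
G/I(z(O)) = 73655/(-30) = 73655*(-1/30) = -14731/6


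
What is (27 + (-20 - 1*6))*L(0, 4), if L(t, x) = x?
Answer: 4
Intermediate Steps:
(27 + (-20 - 1*6))*L(0, 4) = (27 + (-20 - 1*6))*4 = (27 + (-20 - 6))*4 = (27 - 26)*4 = 1*4 = 4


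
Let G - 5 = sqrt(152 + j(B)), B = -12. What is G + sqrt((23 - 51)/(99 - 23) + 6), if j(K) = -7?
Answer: 5 + sqrt(145) + sqrt(2033)/19 ≈ 19.415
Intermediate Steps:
G = 5 + sqrt(145) (G = 5 + sqrt(152 - 7) = 5 + sqrt(145) ≈ 17.042)
G + sqrt((23 - 51)/(99 - 23) + 6) = (5 + sqrt(145)) + sqrt((23 - 51)/(99 - 23) + 6) = (5 + sqrt(145)) + sqrt(-28/76 + 6) = (5 + sqrt(145)) + sqrt(-28*1/76 + 6) = (5 + sqrt(145)) + sqrt(-7/19 + 6) = (5 + sqrt(145)) + sqrt(107/19) = (5 + sqrt(145)) + sqrt(2033)/19 = 5 + sqrt(145) + sqrt(2033)/19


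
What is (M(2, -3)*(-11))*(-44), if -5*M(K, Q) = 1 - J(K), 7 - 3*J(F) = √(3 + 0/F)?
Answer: 1936/15 - 484*√3/15 ≈ 73.179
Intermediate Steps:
J(F) = 7/3 - √3/3 (J(F) = 7/3 - √(3 + 0/F)/3 = 7/3 - √(3 + 0)/3 = 7/3 - √3/3)
M(K, Q) = 4/15 - √3/15 (M(K, Q) = -(1 - (7/3 - √3/3))/5 = -(1 + (-7/3 + √3/3))/5 = -(-4/3 + √3/3)/5 = 4/15 - √3/15)
(M(2, -3)*(-11))*(-44) = ((4/15 - √3/15)*(-11))*(-44) = (-44/15 + 11*√3/15)*(-44) = 1936/15 - 484*√3/15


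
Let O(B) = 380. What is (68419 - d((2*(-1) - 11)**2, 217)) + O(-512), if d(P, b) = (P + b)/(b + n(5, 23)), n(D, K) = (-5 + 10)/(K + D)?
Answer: 418355911/6081 ≈ 68797.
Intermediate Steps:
n(D, K) = 5/(D + K)
d(P, b) = (P + b)/(5/28 + b) (d(P, b) = (P + b)/(b + 5/(5 + 23)) = (P + b)/(b + 5/28) = (P + b)/(5/28 + b))
(68419 - d((2*(-1) - 11)**2, 217)) + O(-512) = (68419 - 28*((2*(-1) - 11)**2 + 217)/(5 + 28*217)) + 380 = (68419 - 28*((-2 - 11)**2 + 217)/(5 + 6076)) + 380 = (68419 - 28*((-13)**2 + 217)/6081) + 380 = (68419 - 28*(169 + 217)/6081) + 380 = (68419 - 28*386/6081) + 380 = (68419 - 1*10808/6081) + 380 = (68419 - 10808/6081) + 380 = 416045131/6081 + 380 = 418355911/6081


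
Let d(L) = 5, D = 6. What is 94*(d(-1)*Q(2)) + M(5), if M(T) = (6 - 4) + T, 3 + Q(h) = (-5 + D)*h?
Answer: -463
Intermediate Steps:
Q(h) = -3 + h (Q(h) = -3 + (-5 + 6)*h = -3 + 1*h = -3 + h)
M(T) = 2 + T
94*(d(-1)*Q(2)) + M(5) = 94*(5*(-3 + 2)) + (2 + 5) = 94*(5*(-1)) + 7 = 94*(-5) + 7 = -470 + 7 = -463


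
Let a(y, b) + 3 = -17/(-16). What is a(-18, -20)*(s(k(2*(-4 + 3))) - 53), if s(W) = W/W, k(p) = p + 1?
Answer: 403/4 ≈ 100.75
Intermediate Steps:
a(y, b) = -31/16 (a(y, b) = -3 - 17/(-16) = -3 - 17*(-1/16) = -3 + 17/16 = -31/16)
k(p) = 1 + p
s(W) = 1
a(-18, -20)*(s(k(2*(-4 + 3))) - 53) = -31*(1 - 53)/16 = -31/16*(-52) = 403/4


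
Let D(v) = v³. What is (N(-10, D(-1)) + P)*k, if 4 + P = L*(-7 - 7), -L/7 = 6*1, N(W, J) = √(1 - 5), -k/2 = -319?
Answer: 372592 + 1276*I ≈ 3.7259e+5 + 1276.0*I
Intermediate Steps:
k = 638 (k = -2*(-319) = 638)
N(W, J) = 2*I (N(W, J) = √(-4) = 2*I)
L = -42 ≈ -42.000
P = 584 (P = -4 - 42*(-7 - 7) = -4 - 42*(-14) = -4 + 588 = 584)
(N(-10, D(-1)) + P)*k = (2*I + 584)*638 = (584 + 2*I)*638 = 372592 + 1276*I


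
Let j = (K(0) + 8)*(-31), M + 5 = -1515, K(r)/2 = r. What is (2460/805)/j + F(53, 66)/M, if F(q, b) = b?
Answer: -211443/3793160 ≈ -0.055743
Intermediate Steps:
K(r) = 2*r
M = -1520 (M = -5 - 1515 = -1520)
j = -248 (j = (2*0 + 8)*(-31) = (0 + 8)*(-31) = 8*(-31) = -248)
(2460/805)/j + F(53, 66)/M = (2460/805)/(-248) + 66/(-1520) = (2460*(1/805))*(-1/248) + 66*(-1/1520) = (492/161)*(-1/248) - 33/760 = -123/9982 - 33/760 = -211443/3793160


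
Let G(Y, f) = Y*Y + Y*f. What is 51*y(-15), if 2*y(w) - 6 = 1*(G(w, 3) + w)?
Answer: 8721/2 ≈ 4360.5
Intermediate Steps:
G(Y, f) = Y² + Y*f
y(w) = 3 + w/2 + w*(3 + w)/2 (y(w) = 3 + (1*(w*(w + 3) + w))/2 = 3 + (1*(w*(3 + w) + w))/2 = 3 + (1*(w + w*(3 + w)))/2 = 3 + (w + w*(3 + w))/2 = 3 + (w/2 + w*(3 + w)/2) = 3 + w/2 + w*(3 + w)/2)
51*y(-15) = 51*(3 + (½)*(-15)² + 2*(-15)) = 51*(3 + (½)*225 - 30) = 51*(3 + 225/2 - 30) = 51*(171/2) = 8721/2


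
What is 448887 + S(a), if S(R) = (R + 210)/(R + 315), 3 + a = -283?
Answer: 13017647/29 ≈ 4.4888e+5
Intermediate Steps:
a = -286 (a = -3 - 283 = -286)
S(R) = (210 + R)/(315 + R)
448887 + S(a) = 448887 + (210 - 286)/(315 - 286) = 448887 - 76/29 = 13017647/29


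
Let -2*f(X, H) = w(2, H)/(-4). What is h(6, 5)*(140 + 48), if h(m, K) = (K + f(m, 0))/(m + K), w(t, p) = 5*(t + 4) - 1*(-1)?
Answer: 3337/22 ≈ 151.68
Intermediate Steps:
w(t, p) = 21 + 5*t (w(t, p) = 5*(4 + t) + 1 = (20 + 5*t) + 1 = 21 + 5*t)
f(X, H) = 31/8 (f(X, H) = -(21 + 5*2)/(2*(-4)) = -(21 + 10)*(-1)/(2*4) = -31*(-1)/(2*4) = -½*(-31/4) = 31/8)
h(m, K) = (31/8 + K)/(K + m) (h(m, K) = (K + 31/8)/(m + K) = (31/8 + K)/(K + m))
h(6, 5)*(140 + 48) = ((31/8 + 5)/(5 + 6))*(140 + 48) = ((71/8)/11)*188 = ((1/11)*(71/8))*188 = (71/88)*188 = 3337/22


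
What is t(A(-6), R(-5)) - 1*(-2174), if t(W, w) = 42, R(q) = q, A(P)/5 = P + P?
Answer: 2216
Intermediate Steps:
A(P) = 10*P (A(P) = 5*(P + P) = 5*(2*P) = 10*P)
t(A(-6), R(-5)) - 1*(-2174) = 42 - 1*(-2174) = 42 + 2174 = 2216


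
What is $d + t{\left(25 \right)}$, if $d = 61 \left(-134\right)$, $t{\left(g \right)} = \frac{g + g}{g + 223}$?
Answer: $- \frac{1013551}{124} \approx -8173.8$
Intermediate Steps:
$t{\left(g \right)} = \frac{2 g}{223 + g}$
$d = -8174$
$d + t{\left(25 \right)} = -8174 + 2 \cdot 25 \frac{1}{223 + 25} = -8174 + 2 \cdot 25 \cdot \frac{1}{248} = -8174 + \frac{25}{124} = - \frac{1013551}{124}$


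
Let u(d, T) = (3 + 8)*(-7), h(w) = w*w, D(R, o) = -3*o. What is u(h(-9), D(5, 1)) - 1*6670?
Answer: -6747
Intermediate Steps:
h(w) = w**2
u(d, T) = -77 (u(d, T) = 11*(-7) = -77)
u(h(-9), D(5, 1)) - 1*6670 = -77 - 1*6670 = -77 - 6670 = -6747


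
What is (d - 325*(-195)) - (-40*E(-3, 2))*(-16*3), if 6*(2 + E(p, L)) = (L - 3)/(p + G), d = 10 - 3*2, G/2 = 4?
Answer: 67283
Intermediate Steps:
G = 8 (G = 2*4 = 8)
d = 4 (d = 10 - 6 = 4)
E(p, L) = -2 + (-3 + L)/(6*(8 + p)) (E(p, L) = -2 + ((L - 3)/(p + 8))/6 = -2 + ((-3 + L)/(8 + p))/6 = -2 + (-3 + L)/(6*(8 + p)))
(d - 325*(-195)) - (-40*E(-3, 2))*(-16*3) = (4 - 325*(-195)) - (-20*(-99 + 2 - 12*(-3))/(3*(8 - 3)))*(-16*3) = (4 + 63375) - (-20*(-99 + 2 + 36)/(3*5))*(-48) = 63379 - (-20*(-61)/(3*5))*(-48) = 63379 - (-40*(-61/30))*(-48) = 63379 - 244*(-48)/3 = 63379 - 1*(-3904) = 63379 + 3904 = 67283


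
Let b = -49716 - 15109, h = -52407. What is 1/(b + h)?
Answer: -1/117232 ≈ -8.5301e-6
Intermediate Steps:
b = -64825
1/(b + h) = 1/(-64825 - 52407) = 1/(-117232) = -1/117232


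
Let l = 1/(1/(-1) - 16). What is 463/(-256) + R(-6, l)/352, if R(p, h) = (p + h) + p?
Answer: -88221/47872 ≈ -1.8429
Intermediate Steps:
l = -1/17 (l = 1/(-1 - 16) = 1/(-17) = -1/17 ≈ -0.058824)
R(p, h) = h + 2*p (R(p, h) = (h + p) + p = h + 2*p)
463/(-256) + R(-6, l)/352 = 463/(-256) + (-1/17 + 2*(-6))/352 = 463*(-1/256) + (-1/17 - 12)*(1/352) = -463/256 - 205/17*1/352 = -463/256 - 205/5984 = -88221/47872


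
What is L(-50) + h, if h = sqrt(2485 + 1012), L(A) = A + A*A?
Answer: 2450 + sqrt(3497) ≈ 2509.1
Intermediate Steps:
L(A) = A + A**2
h = sqrt(3497) ≈ 59.135
L(-50) + h = -50*(1 - 50) + sqrt(3497) = -50*(-49) + sqrt(3497) = 2450 + sqrt(3497)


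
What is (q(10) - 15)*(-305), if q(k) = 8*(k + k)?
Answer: -44225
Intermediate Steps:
q(k) = 16*k (q(k) = 8*(2*k) = 16*k)
(q(10) - 15)*(-305) = (16*10 - 15)*(-305) = (160 - 15)*(-305) = 145*(-305) = -44225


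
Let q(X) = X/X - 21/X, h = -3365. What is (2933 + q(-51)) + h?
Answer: -7320/17 ≈ -430.59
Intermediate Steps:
q(X) = 1 - 21/X
(2933 + q(-51)) + h = (2933 + (-21 - 51)/(-51)) - 3365 = (2933 - 1/51*(-72)) - 3365 = (2933 + 24/17) - 3365 = 49885/17 - 3365 = -7320/17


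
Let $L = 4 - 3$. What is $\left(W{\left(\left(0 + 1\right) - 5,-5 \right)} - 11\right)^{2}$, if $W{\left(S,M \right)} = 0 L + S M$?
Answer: $81$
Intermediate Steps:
$L = 1$ ($L = 4 - 3 = 1$)
$W{\left(S,M \right)} = M S$ ($W{\left(S,M \right)} = 0 \cdot 1 + S M = 0 + M S = M S$)
$\left(W{\left(\left(0 + 1\right) - 5,-5 \right)} - 11\right)^{2} = \left(- 5 \left(\left(0 + 1\right) - 5\right) - 11\right)^{2} = \left(- 5 \left(1 - 5\right) - 11\right)^{2} = \left(\left(-5\right) \left(-4\right) - 11\right)^{2} = \left(20 - 11\right)^{2} = 9^{2} = 81$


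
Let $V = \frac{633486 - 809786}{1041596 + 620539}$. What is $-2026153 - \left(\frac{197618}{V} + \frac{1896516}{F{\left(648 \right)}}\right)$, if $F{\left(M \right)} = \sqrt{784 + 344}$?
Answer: $- \frac{2874297947}{17630} - \frac{158043 \sqrt{282}}{47} \approx -2.195 \cdot 10^{5}$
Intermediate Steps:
$F{\left(M \right)} = 2 \sqrt{282}$ ($F{\left(M \right)} = \sqrt{1128} = 2 \sqrt{282}$)
$V = - \frac{35260}{332427}$ ($V = - \frac{176300}{1662135} = \left(-176300\right) \frac{1}{1662135} = - \frac{35260}{332427} \approx -0.10607$)
$-2026153 - \left(\frac{197618}{V} + \frac{1896516}{F{\left(648 \right)}}\right) = -2026153 - \left(- \frac{32846779443}{17630} + 1896516 \frac{\sqrt{282}}{564}\right) = -2026153 + \left(\frac{32846779443}{17630} - \frac{158043 \sqrt{282}}{47}\right) = - \frac{2874297947}{17630} - \frac{158043 \sqrt{282}}{47}$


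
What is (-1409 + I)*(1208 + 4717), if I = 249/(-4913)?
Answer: -41016796050/4913 ≈ -8.3486e+6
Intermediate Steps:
I = -249/4913 (I = 249*(-1/4913) = -249/4913 ≈ -0.050682)
(-1409 + I)*(1208 + 4717) = (-1409 - 249/4913)*(1208 + 4717) = -6922666/4913*5925 = -41016796050/4913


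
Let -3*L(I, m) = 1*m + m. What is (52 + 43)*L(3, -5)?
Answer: 950/3 ≈ 316.67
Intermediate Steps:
L(I, m) = -2*m/3 (L(I, m) = -(1*m + m)/3 = -(m + m)/3 = -2*m/3)
(52 + 43)*L(3, -5) = (52 + 43)*(-⅔*(-5)) = 95*(10/3) = 950/3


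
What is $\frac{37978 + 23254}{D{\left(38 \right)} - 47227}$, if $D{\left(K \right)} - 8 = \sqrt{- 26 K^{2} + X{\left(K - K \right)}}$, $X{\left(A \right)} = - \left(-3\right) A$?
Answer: $- \frac{2891313808}{2229671505} - \frac{2326816 i \sqrt{26}}{2229671505} \approx -1.2967 - 0.0053212 i$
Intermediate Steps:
$X{\left(A \right)} = 3 A$
$D{\left(K \right)} = 8 + \sqrt{26} \sqrt{- K^{2}}$ ($D{\left(K \right)} = 8 + \sqrt{- 26 K^{2} + 3 \left(K - K\right)} = 8 + \sqrt{- 26 K^{2} + 3 \cdot 0} = 8 + \sqrt{- 26 K^{2} + 0} = 8 + \sqrt{- 26 K^{2}} = 8 + \sqrt{26} \sqrt{- K^{2}}$)
$\frac{37978 + 23254}{D{\left(38 \right)} - 47227} = \frac{37978 + 23254}{\left(8 + \sqrt{26} \sqrt{- 38^{2}}\right) - 47227} = \frac{61232}{\left(8 + \sqrt{26} \sqrt{\left(-1\right) 1444}\right) - 47227} = \frac{61232}{\left(8 + \sqrt{26} \sqrt{-1444}\right) - 47227} = \frac{61232}{\left(8 + \sqrt{26} \cdot 38 i\right) - 47227} = \frac{61232}{\left(8 + 38 i \sqrt{26}\right) - 47227} = \frac{61232}{-47219 + 38 i \sqrt{26}}$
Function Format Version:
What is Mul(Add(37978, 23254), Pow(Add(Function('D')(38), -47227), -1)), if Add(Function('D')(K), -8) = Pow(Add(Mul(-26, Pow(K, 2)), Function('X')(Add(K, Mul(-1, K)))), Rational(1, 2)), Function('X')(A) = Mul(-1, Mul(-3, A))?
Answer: Add(Rational(-2891313808, 2229671505), Mul(Rational(-2326816, 2229671505), I, Pow(26, Rational(1, 2)))) ≈ Add(-1.2967, Mul(-0.0053212, I))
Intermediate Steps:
Function('X')(A) = Mul(3, A)
Function('D')(K) = Add(8, Mul(Pow(26, Rational(1, 2)), Pow(Mul(-1, Pow(K, 2)), Rational(1, 2)))) (Function('D')(K) = Add(8, Pow(Add(Mul(-26, Pow(K, 2)), Mul(3, Add(K, Mul(-1, K)))), Rational(1, 2))) = Add(8, Pow(Add(Mul(-26, Pow(K, 2)), Mul(3, 0)), Rational(1, 2))) = Add(8, Pow(Add(Mul(-26, Pow(K, 2)), 0), Rational(1, 2))) = Add(8, Pow(Mul(-26, Pow(K, 2)), Rational(1, 2))) = Add(8, Mul(Pow(26, Rational(1, 2)), Pow(Mul(-1, Pow(K, 2)), Rational(1, 2)))))
Mul(Add(37978, 23254), Pow(Add(Function('D')(38), -47227), -1)) = Mul(Add(37978, 23254), Pow(Add(Add(8, Mul(Pow(26, Rational(1, 2)), Pow(Mul(-1, Pow(38, 2)), Rational(1, 2)))), -47227), -1)) = Mul(61232, Pow(Add(Add(8, Mul(Pow(26, Rational(1, 2)), Pow(Mul(-1, 1444), Rational(1, 2)))), -47227), -1)) = Mul(61232, Pow(Add(Add(8, Mul(Pow(26, Rational(1, 2)), Pow(-1444, Rational(1, 2)))), -47227), -1)) = Mul(61232, Pow(Add(Add(8, Mul(Pow(26, Rational(1, 2)), Mul(38, I))), -47227), -1)) = Mul(61232, Pow(Add(Add(8, Mul(38, I, Pow(26, Rational(1, 2)))), -47227), -1)) = Mul(61232, Pow(Add(-47219, Mul(38, I, Pow(26, Rational(1, 2)))), -1))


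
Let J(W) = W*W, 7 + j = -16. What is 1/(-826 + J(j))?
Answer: -1/297 ≈ -0.0033670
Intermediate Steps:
j = -23 (j = -7 - 16 = -23)
J(W) = W²
1/(-826 + J(j)) = 1/(-826 + (-23)²) = 1/(-826 + 529) = 1/(-297) = -1/297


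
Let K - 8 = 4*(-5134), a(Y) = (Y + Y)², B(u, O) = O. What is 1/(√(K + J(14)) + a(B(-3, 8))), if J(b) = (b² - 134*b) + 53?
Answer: 256/87691 - I*√22155/87691 ≈ 0.0029193 - 0.0016974*I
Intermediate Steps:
a(Y) = 4*Y² (a(Y) = (2*Y)² = 4*Y²)
K = -20528 (K = 8 + 4*(-5134) = 8 - 20536 = -20528)
J(b) = 53 + b² - 134*b
1/(√(K + J(14)) + a(B(-3, 8))) = 1/(√(-20528 + (53 + 14² - 134*14)) + 4*8²) = 1/(√(-20528 + (53 + 196 - 1876)) + 4*64) = 1/(√(-20528 - 1627) + 256) = 1/(√(-22155) + 256) = 1/(I*√22155 + 256) = 1/(256 + I*√22155)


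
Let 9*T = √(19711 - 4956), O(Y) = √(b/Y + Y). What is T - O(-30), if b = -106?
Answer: √14755/9 - I*√5955/15 ≈ 13.497 - 5.1446*I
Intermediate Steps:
O(Y) = √(Y - 106/Y) (O(Y) = √(-106/Y + Y) = √(Y - 106/Y))
T = √14755/9 (T = √(19711 - 4956)/9 = √14755/9 ≈ 13.497)
T - O(-30) = √14755/9 - √(-30 - 106/(-30)) = √14755/9 - √(-30 - 106*(-1/30)) = √14755/9 - √(-30 + 53/15) = √14755/9 - √(-397/15) = √14755/9 - I*√5955/15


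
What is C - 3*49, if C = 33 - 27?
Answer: -141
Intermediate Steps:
C = 6
C - 3*49 = 6 - 3*49 = 6 - 147 = -141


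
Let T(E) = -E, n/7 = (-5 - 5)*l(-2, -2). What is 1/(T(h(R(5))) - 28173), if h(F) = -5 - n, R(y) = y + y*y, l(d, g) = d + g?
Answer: -1/27888 ≈ -3.5858e-5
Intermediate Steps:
R(y) = y + y²
n = 280 (n = 7*((-5 - 5)*(-2 - 2)) = 7*(-10*(-4)) = 7*40 = 280)
h(F) = -285 (h(F) = -5 - 1*280 = -5 - 280 = -285)
1/(T(h(R(5))) - 28173) = 1/(-1*(-285) - 28173) = 1/(285 - 28173) = 1/(-27888) = -1/27888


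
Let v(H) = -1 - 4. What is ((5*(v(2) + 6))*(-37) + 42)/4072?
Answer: -143/4072 ≈ -0.035118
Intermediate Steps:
v(H) = -5
((5*(v(2) + 6))*(-37) + 42)/4072 = ((5*(-5 + 6))*(-37) + 42)/4072 = ((5*1)*(-37) + 42)*(1/4072) = (5*(-37) + 42)*(1/4072) = (-185 + 42)*(1/4072) = -143*1/4072 = -143/4072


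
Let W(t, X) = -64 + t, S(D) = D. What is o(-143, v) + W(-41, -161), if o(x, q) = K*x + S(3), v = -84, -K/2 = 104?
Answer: 29642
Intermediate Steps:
K = -208 (K = -2*104 = -208)
o(x, q) = 3 - 208*x (o(x, q) = -208*x + 3 = 3 - 208*x)
o(-143, v) + W(-41, -161) = (3 - 208*(-143)) + (-64 - 41) = (3 + 29744) - 105 = 29747 - 105 = 29642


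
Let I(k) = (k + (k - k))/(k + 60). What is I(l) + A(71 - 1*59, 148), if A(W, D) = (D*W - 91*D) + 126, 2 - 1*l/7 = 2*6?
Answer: -11559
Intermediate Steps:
l = -70 (l = 14 - 14*6 = 14 - 7*12 = 14 - 84 = -70)
I(k) = k/(60 + k) (I(k) = (k + 0)/(60 + k) = k/(60 + k))
A(W, D) = 126 - 91*D + D*W (A(W, D) = (-91*D + D*W) + 126 = 126 - 91*D + D*W)
I(l) + A(71 - 1*59, 148) = -70/(60 - 70) + (126 - 91*148 + 148*(71 - 1*59)) = -70/(-10) + (126 - 13468 + 148*(71 - 59)) = -70*(-⅒) + (126 - 13468 + 148*12) = 7 + (126 - 13468 + 1776) = 7 - 11566 = -11559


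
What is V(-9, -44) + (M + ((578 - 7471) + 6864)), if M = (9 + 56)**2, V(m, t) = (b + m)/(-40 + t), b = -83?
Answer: 88139/21 ≈ 4197.1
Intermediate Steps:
V(m, t) = (-83 + m)/(-40 + t)
M = 4225 (M = 65**2 = 4225)
V(-9, -44) + (M + ((578 - 7471) + 6864)) = (-83 - 9)/(-40 - 44) + (4225 + ((578 - 7471) + 6864)) = -92/(-84) + (4225 + (-6893 + 6864)) = -1/84*(-92) + (4225 - 29) = 23/21 + 4196 = 88139/21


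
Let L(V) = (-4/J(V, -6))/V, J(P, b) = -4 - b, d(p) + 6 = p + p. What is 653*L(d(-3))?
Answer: 653/6 ≈ 108.83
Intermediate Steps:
d(p) = -6 + 2*p (d(p) = -6 + (p + p) = -6 + 2*p)
L(V) = -2/V (L(V) = (-4/(-4 - 1*(-6)))/V = (-4/(-4 + 6))/V = (-4/2)/V = (-4*½)/V = -2/V)
653*L(d(-3)) = 653*(-2/(-6 + 2*(-3))) = 653*(-2/(-6 - 6)) = 653*(-2/(-12)) = 653*(-2*(-1/12)) = 653*(⅙) = 653/6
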